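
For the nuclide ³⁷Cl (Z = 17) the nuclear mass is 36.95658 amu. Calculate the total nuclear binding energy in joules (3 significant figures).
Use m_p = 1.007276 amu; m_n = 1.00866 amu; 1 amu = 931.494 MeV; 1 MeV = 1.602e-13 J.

5.08e-11 J

Total constituent mass: 17 × 1.007276 + 20 × 1.00866 = 37.296892 amu
Mass defect Δm = 37.296892 − 36.95658 = 0.340312 amu
Converting to energy: 0.340312 amu × 931.494 MeV/amu = 316.999 MeV
In joules: 316.999 MeV × 1.602e-13 J/MeV = 5.0783e-11 J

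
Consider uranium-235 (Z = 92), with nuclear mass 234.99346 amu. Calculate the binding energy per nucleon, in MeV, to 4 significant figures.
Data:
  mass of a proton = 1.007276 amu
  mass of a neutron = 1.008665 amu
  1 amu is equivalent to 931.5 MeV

7.591 MeV/nucleon

Z = 92, so N = A − Z = 235 − 92 = 143.
Total constituent mass: 92 × 1.007276 + 143 × 1.008665 = 236.908487 amu
The mass defect is 236.908487 − 234.99346 = 1.915027 amu.
E_B = 1.915027 × 931.5 = 1783.85 MeV
Dividing by A = 235 gives 7.591 MeV per nucleon.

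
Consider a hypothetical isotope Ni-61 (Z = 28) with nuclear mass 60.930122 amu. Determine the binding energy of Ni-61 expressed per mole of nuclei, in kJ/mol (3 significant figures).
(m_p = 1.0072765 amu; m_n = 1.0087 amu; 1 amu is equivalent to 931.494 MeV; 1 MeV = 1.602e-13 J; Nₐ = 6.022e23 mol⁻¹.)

Σm = 28·m_p + 33·m_n = 28.2037420 + 33.2871 = 61.4908420 amu
Δm = 61.4908420 − 60.930122 = 0.5607200 amu
Converting to energy: 0.5607200 amu × 931.494 MeV/amu = 522.307 MeV
Per nucleus in joules: 522.307 MeV × 1.602e-13 J/MeV = 8.3674e-11 J
Per mole: 8.3674e-11 J × 6.022e23 mol⁻¹ = 5.0388e+13 J/mol

5.04e+10 kJ/mol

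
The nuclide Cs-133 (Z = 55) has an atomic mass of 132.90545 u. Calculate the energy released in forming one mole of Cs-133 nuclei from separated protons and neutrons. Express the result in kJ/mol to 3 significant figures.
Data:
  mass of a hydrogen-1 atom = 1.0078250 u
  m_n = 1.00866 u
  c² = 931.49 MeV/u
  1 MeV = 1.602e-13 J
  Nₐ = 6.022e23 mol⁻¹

1.08e+11 kJ/mol

Total constituent mass: 55 × 1.0078250 + 78 × 1.00866 = 134.1058550 u
The mass defect is 134.1058550 − 132.90545 = 1.2004050 u.
E_B = 1.2004050 × 931.49 = 1118.17 MeV
Per nucleus in joules: 1118.17 MeV × 1.602e-13 J/MeV = 1.7913e-10 J
Per mole: 1.7913e-10 J × 6.022e23 mol⁻¹ = 1.0787e+14 J/mol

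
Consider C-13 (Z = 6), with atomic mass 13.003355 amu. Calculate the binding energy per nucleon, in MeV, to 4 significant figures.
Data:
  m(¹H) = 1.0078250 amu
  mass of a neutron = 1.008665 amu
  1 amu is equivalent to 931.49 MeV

Σm = 6·m(¹H) + 7·m_n = 6.0469500 + 7.060655 = 13.1076050 amu
Mass defect Δm = 13.1076050 − 13.003355 = 0.1042500 amu
E_B = 0.1042500 × 931.49 = 97.1078 MeV
Dividing by A = 13 gives 7.470 MeV per nucleon.

7.470 MeV/nucleon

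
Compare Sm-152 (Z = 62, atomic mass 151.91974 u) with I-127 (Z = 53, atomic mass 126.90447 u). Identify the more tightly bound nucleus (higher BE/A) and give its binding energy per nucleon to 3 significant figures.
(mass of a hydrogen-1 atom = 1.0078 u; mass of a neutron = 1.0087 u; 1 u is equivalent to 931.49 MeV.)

Sm-152: Σm = 62(1.0078) + 90(1.0087) = 153.2666 u; Δm = 1.34686 u; E_B = 1254.6 MeV; E_B/A = 8.254 MeV
I-127: Σm = 53(1.0078) + 74(1.0087) = 128.0572 u; Δm = 1.15273 u; E_B = 1073.76 MeV; E_B/A = 8.4548 MeV
I-127 has the higher binding energy per nucleon, so it is the more tightly bound nucleus.

I-127; 8.45 MeV/nucleon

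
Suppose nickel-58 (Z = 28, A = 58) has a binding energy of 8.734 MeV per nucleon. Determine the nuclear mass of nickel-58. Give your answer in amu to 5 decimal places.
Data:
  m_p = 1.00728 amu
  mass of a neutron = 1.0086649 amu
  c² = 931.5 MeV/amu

57.91996 amu

Total binding energy = 58 × 8.734 = 506.572 MeV
Mass defect = 506.572 MeV / (931.5 MeV/amu) = 0.5438239 amu
Constituent mass = 28(1.00728) + 30(1.0086649) = 58.4637870 amu
Nuclear mass = 58.4637870 − 0.5438239 = 57.9199631 amu ≈ 57.91996 amu (to 5 decimal places)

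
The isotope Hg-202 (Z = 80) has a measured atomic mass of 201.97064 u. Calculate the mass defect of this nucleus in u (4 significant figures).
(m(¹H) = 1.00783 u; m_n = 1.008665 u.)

1.713 u

Mass of separated nucleons = 80(1.00783) + 122(1.008665) = 80.62640 + 123.057130 = 203.683530 u
The mass defect is 203.683530 − 201.97064 = 1.712890 u.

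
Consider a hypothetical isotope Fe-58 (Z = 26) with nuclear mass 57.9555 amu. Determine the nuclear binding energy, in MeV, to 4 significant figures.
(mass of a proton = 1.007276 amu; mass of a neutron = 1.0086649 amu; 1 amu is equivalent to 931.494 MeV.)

475.9 MeV

The nucleus contains 26 protons and 58 − 26 = 32 neutrons.
Σm = 26·m_p + 32·m_n = 26.189176 + 32.2772768 = 58.4664528 amu
Δm = 58.4664528 − 57.9555 = 0.5109528 amu
Binding energy = Δm·c² = 0.5109528 × 931.494 MeV/amu = 475.949 MeV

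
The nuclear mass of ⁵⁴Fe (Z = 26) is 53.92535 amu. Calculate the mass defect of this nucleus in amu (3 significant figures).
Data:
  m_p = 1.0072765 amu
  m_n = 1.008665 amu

0.506 amu

The nucleus contains 26 protons and 54 − 26 = 28 neutrons.
Total constituent mass: 26 × 1.0072765 + 28 × 1.008665 = 54.4318090 amu
Δm = 54.4318090 − 53.92535 = 0.5064590 amu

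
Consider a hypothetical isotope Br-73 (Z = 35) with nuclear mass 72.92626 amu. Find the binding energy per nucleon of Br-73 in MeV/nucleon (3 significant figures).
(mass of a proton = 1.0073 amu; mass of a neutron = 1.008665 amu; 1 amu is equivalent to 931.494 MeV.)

Mass of separated nucleons = 35(1.0073) + 38(1.008665) = 35.2555 + 38.329270 = 73.584770 amu
The mass defect is 73.584770 − 72.92626 = 0.658510 amu.
E_B = 0.658510 × 931.494 = 613.398 MeV
Dividing by A = 73 gives 8.403 MeV per nucleon.

8.40 MeV/nucleon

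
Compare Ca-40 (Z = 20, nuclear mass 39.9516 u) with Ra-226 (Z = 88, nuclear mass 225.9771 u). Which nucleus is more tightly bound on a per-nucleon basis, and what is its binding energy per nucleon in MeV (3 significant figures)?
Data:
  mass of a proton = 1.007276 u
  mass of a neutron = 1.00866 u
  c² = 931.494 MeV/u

Ca-40: Σm = 20(1.007276) + 20(1.00866) = 40.318720 u; Δm = 0.367120 u; E_B = 341.97 MeV; E_B/A = 8.549 MeV
Ra-226: Σm = 88(1.007276) + 138(1.00866) = 227.835368 u; Δm = 1.858268 u; E_B = 1731.0 MeV; E_B/A = 7.659 MeV
Ca-40 has the higher binding energy per nucleon, so it is the more tightly bound nucleus.

Ca-40; 8.55 MeV/nucleon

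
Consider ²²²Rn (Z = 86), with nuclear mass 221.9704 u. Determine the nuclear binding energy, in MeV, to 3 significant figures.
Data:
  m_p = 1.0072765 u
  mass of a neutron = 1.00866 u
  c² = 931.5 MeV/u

1710 MeV

The nucleus contains 86 protons and 222 − 86 = 136 neutrons.
Total constituent mass: 86 × 1.0072765 + 136 × 1.00866 = 223.8035390 u
The mass defect is 223.8035390 − 221.9704 = 1.8331390 u.
Binding energy = Δm·c² = 1.8331390 × 931.5 MeV/u = 1707.57 MeV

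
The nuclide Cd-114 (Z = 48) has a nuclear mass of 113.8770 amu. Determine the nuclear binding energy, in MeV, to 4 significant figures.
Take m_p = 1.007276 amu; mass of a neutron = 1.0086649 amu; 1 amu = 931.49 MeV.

Mass of separated nucleons = 48(1.007276) + 66(1.0086649) = 48.349248 + 66.5718834 = 114.9211314 amu
Mass defect Δm = 114.9211314 − 113.8770 = 1.0441314 amu
Binding energy = Δm·c² = 1.0441314 × 931.49 MeV/amu = 972.598 MeV

972.6 MeV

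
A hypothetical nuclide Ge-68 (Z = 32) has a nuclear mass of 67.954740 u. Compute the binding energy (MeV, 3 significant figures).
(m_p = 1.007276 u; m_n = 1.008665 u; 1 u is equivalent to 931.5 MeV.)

Z = 32, so N = A − Z = 68 − 32 = 36.
Σm = 32·m_p + 36·m_n = 32.232832 + 36.311940 = 68.544772 u
The mass defect is 68.544772 − 67.954740 = 0.590032 u.
Converting to energy: 0.590032 u × 931.5 MeV/u = 549.615 MeV

550 MeV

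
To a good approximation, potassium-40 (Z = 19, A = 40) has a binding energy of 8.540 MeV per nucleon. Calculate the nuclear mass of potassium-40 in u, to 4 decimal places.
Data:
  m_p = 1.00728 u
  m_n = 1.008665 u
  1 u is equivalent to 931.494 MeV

Total binding energy = 40 × 8.540 = 341.600 MeV
Mass defect = 341.600 MeV / (931.494 MeV/u) = 0.366723 u
Constituent mass = 19(1.00728) + 21(1.008665) = 40.320285 u
Nuclear mass = 40.320285 − 0.366723 = 39.953562 u ≈ 39.9536 u (to 4 decimal places)

39.9536 u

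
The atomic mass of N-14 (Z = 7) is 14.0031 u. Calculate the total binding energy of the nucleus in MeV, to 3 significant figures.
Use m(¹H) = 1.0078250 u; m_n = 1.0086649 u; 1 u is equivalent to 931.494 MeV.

Total constituent mass: 7 × 1.0078250 + 7 × 1.0086649 = 14.1154293 u
Δm = 14.1154293 − 14.0031 = 0.1123293 u
E_B = 0.1123293 × 931.494 = 104.634 MeV

105 MeV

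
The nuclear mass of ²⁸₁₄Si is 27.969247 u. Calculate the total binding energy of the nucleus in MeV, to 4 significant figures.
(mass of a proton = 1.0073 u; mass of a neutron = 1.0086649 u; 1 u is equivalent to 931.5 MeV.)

236.8 MeV

Z = 14, so N = A − Z = 28 − 14 = 14.
Mass of separated nucleons = 14(1.0073) + 14(1.0086649) = 14.1022 + 14.1213086 = 28.2235086 u
Mass defect Δm = 28.2235086 − 27.969247 = 0.2542616 u
Binding energy = Δm·c² = 0.2542616 × 931.5 MeV/u = 236.845 MeV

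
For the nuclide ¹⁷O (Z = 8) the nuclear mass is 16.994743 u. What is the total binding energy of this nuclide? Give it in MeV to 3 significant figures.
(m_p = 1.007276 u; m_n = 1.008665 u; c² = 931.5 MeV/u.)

132 MeV

The nucleus contains 8 protons and 17 − 8 = 9 neutrons.
Σm = 8·m_p + 9·m_n = 8.058208 + 9.077985 = 17.136193 u
Mass defect Δm = 17.136193 − 16.994743 = 0.141450 u
Converting to energy: 0.141450 u × 931.5 MeV/u = 131.761 MeV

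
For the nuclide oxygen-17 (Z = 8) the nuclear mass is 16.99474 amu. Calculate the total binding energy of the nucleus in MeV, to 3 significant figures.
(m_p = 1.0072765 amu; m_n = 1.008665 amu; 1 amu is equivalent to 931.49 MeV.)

With 8 protons and 9 neutrons (A = 17):
Total constituent mass: 8 × 1.0072765 + 9 × 1.008665 = 17.1361970 amu
Δm = 17.1361970 − 16.99474 = 0.1414570 amu
E_B = 0.1414570 × 931.49 = 131.766 MeV

132 MeV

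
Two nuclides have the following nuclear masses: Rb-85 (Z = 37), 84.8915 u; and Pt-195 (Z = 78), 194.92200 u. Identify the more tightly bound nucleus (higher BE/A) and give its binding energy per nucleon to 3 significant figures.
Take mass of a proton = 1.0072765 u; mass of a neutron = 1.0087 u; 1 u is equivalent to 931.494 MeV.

Rb-85: Σm = 37(1.0072765) + 48(1.0087) = 85.6868305 u; Δm = 0.7953305 u; E_B = 740.85 MeV; E_B/A = 8.716 MeV
Pt-195: Σm = 78(1.0072765) + 117(1.0087) = 196.5854670 u; Δm = 1.6634670 u; E_B = 1549.5 MeV; E_B/A = 7.946 MeV
Rb-85 has the higher binding energy per nucleon, so it is the more tightly bound nucleus.

Rb-85; 8.72 MeV/nucleon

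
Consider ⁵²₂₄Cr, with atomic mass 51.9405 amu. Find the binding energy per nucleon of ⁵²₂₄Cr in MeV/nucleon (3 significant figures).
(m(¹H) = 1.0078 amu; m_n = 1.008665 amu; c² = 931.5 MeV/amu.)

8.77 MeV/nucleon

Z = 24, so N = A − Z = 52 − 24 = 28.
Mass of separated nucleons = 24(1.0078) + 28(1.008665) = 24.1872 + 28.242620 = 52.429820 amu
Mass defect Δm = 52.429820 − 51.9405 = 0.489320 amu
Binding energy = Δm·c² = 0.489320 × 931.5 MeV/amu = 455.802 MeV
Per nucleon: 455.802 / 52 = 8.765 MeV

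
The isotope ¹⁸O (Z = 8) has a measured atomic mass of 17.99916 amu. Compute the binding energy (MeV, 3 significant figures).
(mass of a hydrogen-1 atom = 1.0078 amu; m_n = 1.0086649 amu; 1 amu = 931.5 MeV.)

140 MeV

Z = 8, so N = A − Z = 18 − 8 = 10.
Mass of separated nucleons = 8(1.0078) + 10(1.0086649) = 8.0624 + 10.0866490 = 18.1490490 amu
The mass defect is 18.1490490 − 17.99916 = 0.1498890 amu.
Binding energy = Δm·c² = 0.1498890 × 931.5 MeV/amu = 139.622 MeV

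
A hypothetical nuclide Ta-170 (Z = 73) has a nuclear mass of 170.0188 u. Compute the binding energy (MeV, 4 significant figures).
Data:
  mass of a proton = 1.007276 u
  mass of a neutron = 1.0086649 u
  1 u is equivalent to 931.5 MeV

1260 MeV

Σm = 73·m_p + 97·m_n = 73.531148 + 97.8404953 = 171.3716433 u
The mass defect is 171.3716433 − 170.0188 = 1.3528433 u.
Converting to energy: 1.3528433 u × 931.5 MeV/u = 1260.17 MeV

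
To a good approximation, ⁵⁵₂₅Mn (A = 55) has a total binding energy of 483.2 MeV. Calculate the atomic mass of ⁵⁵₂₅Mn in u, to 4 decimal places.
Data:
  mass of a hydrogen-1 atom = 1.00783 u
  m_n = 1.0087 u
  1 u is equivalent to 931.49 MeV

Mass defect = 483.2 MeV / (931.49 MeV/u) = 0.518739 u
Constituent mass = 25(1.00783) + 30(1.0087) = 55.45675 u
Atomic mass = 55.45675 − 0.518739 = 54.938011 u ≈ 54.9380 u (to 4 decimal places)

54.9380 u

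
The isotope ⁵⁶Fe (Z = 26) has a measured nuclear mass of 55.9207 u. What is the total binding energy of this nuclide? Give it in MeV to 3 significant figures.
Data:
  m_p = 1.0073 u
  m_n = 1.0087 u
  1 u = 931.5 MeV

494 MeV

Mass of separated nucleons = 26(1.0073) + 30(1.0087) = 26.1898 + 30.2610 = 56.4508 u
The mass defect is 56.4508 − 55.9207 = 0.5301 u.
Converting to energy: 0.5301 u × 931.5 MeV/u = 493.788 MeV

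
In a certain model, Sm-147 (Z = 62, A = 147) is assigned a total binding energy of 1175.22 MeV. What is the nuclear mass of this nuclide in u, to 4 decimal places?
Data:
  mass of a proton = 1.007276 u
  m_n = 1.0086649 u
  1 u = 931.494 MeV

146.9260 u

Mass defect = 1175.22 MeV / (931.494 MeV/u) = 1.261651 u
Constituent mass = 62(1.007276) + 85(1.0086649) = 148.1876285 u
Nuclear mass = 148.1876285 − 1.261651 = 146.9259775 u ≈ 146.9260 u (to 4 decimal places)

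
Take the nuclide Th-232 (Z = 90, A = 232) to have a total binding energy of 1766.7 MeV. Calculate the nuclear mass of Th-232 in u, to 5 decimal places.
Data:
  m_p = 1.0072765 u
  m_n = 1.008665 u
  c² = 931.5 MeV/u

Mass defect = 1766.7 MeV / (931.5 MeV/u) = 1.8966184 u
Constituent mass = 90(1.0072765) + 142(1.008665) = 233.8853150 u
Nuclear mass = 233.8853150 − 1.8966184 = 231.9886966 u ≈ 231.98870 u (to 5 decimal places)

231.98870 u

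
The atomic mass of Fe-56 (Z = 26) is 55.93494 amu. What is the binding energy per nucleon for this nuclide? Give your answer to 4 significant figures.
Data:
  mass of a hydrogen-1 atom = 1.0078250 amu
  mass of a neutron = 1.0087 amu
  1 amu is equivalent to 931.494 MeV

8.808 MeV/nucleon

With 26 protons and 30 neutrons (A = 56):
Total constituent mass: 26 × 1.0078250 + 30 × 1.0087 = 56.4644500 amu
Mass defect Δm = 56.4644500 − 55.93494 = 0.5295100 amu
Binding energy = Δm·c² = 0.5295100 × 931.494 MeV/amu = 493.235 MeV
BE/A = 493.235 MeV / 56 = 8.808 MeV/nucleon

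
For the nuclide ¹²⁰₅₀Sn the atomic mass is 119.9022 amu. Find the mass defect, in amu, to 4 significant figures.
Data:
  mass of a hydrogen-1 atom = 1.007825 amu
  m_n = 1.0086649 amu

The nucleus contains 50 protons and 120 − 50 = 70 neutrons.
Total constituent mass: 50 × 1.007825 + 70 × 1.0086649 = 120.9977930 amu
Mass defect Δm = 120.9977930 − 119.9022 = 1.0955930 amu

1.096 amu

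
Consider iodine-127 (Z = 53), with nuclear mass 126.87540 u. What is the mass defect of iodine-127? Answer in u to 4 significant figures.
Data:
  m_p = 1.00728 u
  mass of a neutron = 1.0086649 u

Total constituent mass: 53 × 1.00728 + 74 × 1.0086649 = 128.0270426 u
The mass defect is 128.0270426 − 126.87540 = 1.1516426 u.

1.152 u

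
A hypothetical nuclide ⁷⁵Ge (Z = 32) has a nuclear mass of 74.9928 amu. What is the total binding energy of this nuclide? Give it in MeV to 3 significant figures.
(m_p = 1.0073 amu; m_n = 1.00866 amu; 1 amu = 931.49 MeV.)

Σm = 32·m_p + 43·m_n = 32.2336 + 43.37238 = 75.60598 amu
Δm = 75.60598 − 74.9928 = 0.61318 amu
Binding energy = Δm·c² = 0.61318 × 931.49 MeV/amu = 571.171 MeV

571 MeV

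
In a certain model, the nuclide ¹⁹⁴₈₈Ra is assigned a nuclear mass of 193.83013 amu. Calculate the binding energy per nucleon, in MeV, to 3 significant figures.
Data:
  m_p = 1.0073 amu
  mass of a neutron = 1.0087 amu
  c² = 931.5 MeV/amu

Σm = 88·m_p + 106·m_n = 88.6424 + 106.9222 = 195.5646 amu
The mass defect is 195.5646 − 193.83013 = 1.73447 amu.
Binding energy = Δm·c² = 1.73447 × 931.5 MeV/amu = 1615.66 MeV
Per nucleon: 1615.66 / 194 = 8.328 MeV

8.33 MeV/nucleon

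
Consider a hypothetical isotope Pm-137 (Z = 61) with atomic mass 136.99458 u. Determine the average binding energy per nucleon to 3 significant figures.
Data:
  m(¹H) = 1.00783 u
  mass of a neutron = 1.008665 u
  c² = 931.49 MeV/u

7.76 MeV/nucleon

With 61 protons and 76 neutrons (A = 137):
Σm = 61·m(¹H) + 76·m_n = 61.47763 + 76.658540 = 138.136170 u
The mass defect is 138.136170 − 136.99458 = 1.141590 u.
Binding energy = Δm·c² = 1.141590 × 931.49 MeV/u = 1063.38 MeV
Per nucleon: 1063.38 / 137 = 7.762 MeV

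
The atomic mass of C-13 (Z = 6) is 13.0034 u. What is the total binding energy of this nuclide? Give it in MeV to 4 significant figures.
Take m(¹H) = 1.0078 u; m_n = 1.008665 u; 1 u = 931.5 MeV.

Mass of separated nucleons = 6(1.0078) + 7(1.008665) = 6.0468 + 7.060655 = 13.107455 u
Δm = 13.107455 − 13.0034 = 0.104055 u
E_B = 0.104055 × 931.5 = 96.9272 MeV

96.93 MeV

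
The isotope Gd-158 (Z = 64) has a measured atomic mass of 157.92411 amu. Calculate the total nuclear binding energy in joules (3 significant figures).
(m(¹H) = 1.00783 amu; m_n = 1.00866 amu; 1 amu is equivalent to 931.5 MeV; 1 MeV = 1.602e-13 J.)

2.08e-10 J

Z = 64, so N = A − Z = 158 − 64 = 94.
Mass of separated nucleons = 64(1.00783) + 94(1.00866) = 64.50112 + 94.81404 = 159.31516 amu
Mass defect Δm = 159.31516 − 157.92411 = 1.39105 amu
E_B = 1.39105 × 931.5 = 1295.76 MeV
In joules: 1295.76 MeV × 1.602e-13 J/MeV = 2.0758e-10 J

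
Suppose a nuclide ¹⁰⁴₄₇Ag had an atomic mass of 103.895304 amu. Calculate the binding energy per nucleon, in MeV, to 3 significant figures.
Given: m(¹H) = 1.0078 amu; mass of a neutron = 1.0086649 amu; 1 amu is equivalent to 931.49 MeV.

8.64 MeV/nucleon

Σm = 47·m(¹H) + 57·m_n = 47.3666 + 57.4938993 = 104.8604993 amu
The mass defect is 104.8604993 − 103.895304 = 0.9651953 amu.
Binding energy = Δm·c² = 0.9651953 × 931.49 MeV/amu = 899.070 MeV
Per nucleon: 899.070 / 104 = 8.6449 MeV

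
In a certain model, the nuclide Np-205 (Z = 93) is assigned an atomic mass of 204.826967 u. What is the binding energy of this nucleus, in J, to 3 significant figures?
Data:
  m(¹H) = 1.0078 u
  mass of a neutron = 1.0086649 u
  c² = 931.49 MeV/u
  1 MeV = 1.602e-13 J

With 93 protons and 112 neutrons (A = 205):
Mass of separated nucleons = 93(1.0078) + 112(1.0086649) = 93.7254 + 112.9704688 = 206.6958688 u
The mass defect is 206.6958688 − 204.826967 = 1.8689018 u.
Converting to energy: 1.8689018 u × 931.49 MeV/u = 1740.86 MeV
In joules: 1740.86 MeV × 1.602e-13 J/MeV = 2.7889e-10 J

2.79e-10 J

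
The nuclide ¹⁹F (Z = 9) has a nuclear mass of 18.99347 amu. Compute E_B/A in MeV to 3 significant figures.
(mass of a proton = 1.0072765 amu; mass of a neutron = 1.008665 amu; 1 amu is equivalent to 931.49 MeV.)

Σm = 9·m_p + 10·m_n = 9.0654885 + 10.086650 = 19.1521385 amu
Δm = 19.1521385 − 18.99347 = 0.1586685 amu
E_B = 0.1586685 × 931.49 = 147.798 MeV
Per nucleon: 147.798 / 19 = 7.779 MeV

7.78 MeV/nucleon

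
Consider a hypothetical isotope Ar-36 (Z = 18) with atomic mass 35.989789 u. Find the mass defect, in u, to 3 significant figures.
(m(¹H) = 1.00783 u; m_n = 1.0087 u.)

0.308 u

Σm = 18·m(¹H) + 18·m_n = 18.14094 + 18.1566 = 36.29754 u
Mass defect Δm = 36.29754 − 35.989789 = 0.307751 u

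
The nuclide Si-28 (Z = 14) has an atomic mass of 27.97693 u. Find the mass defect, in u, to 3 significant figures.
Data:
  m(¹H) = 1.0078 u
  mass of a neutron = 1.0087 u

0.254 u

With 14 protons and 14 neutrons (A = 28):
Σm = 14·m(¹H) + 14·m_n = 14.1092 + 14.1218 = 28.2310 u
Mass defect Δm = 28.2310 − 27.97693 = 0.25407 u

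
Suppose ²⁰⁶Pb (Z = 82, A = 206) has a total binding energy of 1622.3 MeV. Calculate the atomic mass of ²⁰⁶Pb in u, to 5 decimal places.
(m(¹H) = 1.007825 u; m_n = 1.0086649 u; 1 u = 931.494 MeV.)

205.97449 u

Mass defect = 1622.3 MeV / (931.494 MeV/u) = 1.7416108 u
Constituent mass = 82(1.007825) + 124(1.0086649) = 207.7160976 u
Atomic mass = 207.7160976 − 1.7416108 = 205.9744868 u ≈ 205.97449 u (to 5 decimal places)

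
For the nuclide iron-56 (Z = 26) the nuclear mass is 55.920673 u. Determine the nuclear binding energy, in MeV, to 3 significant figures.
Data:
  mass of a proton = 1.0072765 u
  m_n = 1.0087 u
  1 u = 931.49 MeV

493 MeV

The nucleus contains 26 protons and 56 − 26 = 30 neutrons.
Σm = 26·m_p + 30·m_n = 26.1891890 + 30.2610 = 56.4501890 u
Δm = 56.4501890 − 55.920673 = 0.5295160 u
Binding energy = Δm·c² = 0.5295160 × 931.49 MeV/u = 493.239 MeV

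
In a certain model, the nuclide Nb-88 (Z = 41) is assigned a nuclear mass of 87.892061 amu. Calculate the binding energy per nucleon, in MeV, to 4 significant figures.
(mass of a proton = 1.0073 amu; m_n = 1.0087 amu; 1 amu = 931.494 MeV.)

8.639 MeV/nucleon

The nucleus contains 41 protons and 88 − 41 = 47 neutrons.
Σm = 41·m_p + 47·m_n = 41.2993 + 47.4089 = 88.7082 amu
Δm = 88.7082 − 87.892061 = 0.816139 amu
E_B = 0.816139 × 931.494 = 760.229 MeV
Per nucleon: 760.229 / 88 = 8.639 MeV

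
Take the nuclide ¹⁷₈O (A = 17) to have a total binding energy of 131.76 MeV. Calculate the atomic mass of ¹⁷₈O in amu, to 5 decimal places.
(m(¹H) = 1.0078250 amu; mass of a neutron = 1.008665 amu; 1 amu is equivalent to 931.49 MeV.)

16.99913 amu

Mass defect = 131.76 MeV / (931.49 MeV/amu) = 0.1414508 amu
Constituent mass = 8(1.0078250) + 9(1.008665) = 17.1405850 amu
Atomic mass = 17.1405850 − 0.1414508 = 16.9991342 amu ≈ 16.99913 amu (to 5 decimal places)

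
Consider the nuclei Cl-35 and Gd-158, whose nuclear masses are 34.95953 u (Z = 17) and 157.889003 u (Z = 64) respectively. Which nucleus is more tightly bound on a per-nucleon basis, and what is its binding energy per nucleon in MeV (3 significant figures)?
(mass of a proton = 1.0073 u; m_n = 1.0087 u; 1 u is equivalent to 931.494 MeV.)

Cl-35: Σm = 17(1.0073) + 18(1.0087) = 35.2807 u; Δm = 0.32117 u; E_B = 299.17 MeV; E_B/A = 8.548 MeV
Gd-158: Σm = 64(1.0073) + 94(1.0087) = 159.2850 u; Δm = 1.395997 u; E_B = 1300.4 MeV; E_B/A = 8.230 MeV
Cl-35 has the higher binding energy per nucleon, so it is the more tightly bound nucleus.

Cl-35; 8.55 MeV/nucleon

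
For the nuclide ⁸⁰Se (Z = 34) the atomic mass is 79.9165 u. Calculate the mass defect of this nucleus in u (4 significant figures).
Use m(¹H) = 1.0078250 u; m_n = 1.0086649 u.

0.7481 u

Z = 34, so N = A − Z = 80 − 34 = 46.
Total constituent mass: 34 × 1.0078250 + 46 × 1.0086649 = 80.6646354 u
Mass defect Δm = 80.6646354 − 79.9165 = 0.7481354 u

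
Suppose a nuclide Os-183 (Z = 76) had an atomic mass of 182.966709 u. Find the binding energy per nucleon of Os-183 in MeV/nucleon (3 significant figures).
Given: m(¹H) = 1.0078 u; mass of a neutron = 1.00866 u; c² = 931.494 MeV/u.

7.90 MeV/nucleon

Total constituent mass: 76 × 1.0078 + 107 × 1.00866 = 184.51942 u
Mass defect Δm = 184.51942 − 182.966709 = 1.552711 u
Converting to energy: 1.552711 u × 931.494 MeV/u = 1446.341 MeV
BE/A = 1446.341 MeV / 183 = 7.904 MeV/nucleon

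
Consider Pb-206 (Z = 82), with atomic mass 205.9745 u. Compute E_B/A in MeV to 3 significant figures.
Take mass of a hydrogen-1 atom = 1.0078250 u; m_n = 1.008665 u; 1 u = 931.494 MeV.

7.88 MeV/nucleon

With 82 protons and 124 neutrons (A = 206):
Total constituent mass: 82 × 1.0078250 + 124 × 1.008665 = 207.7161100 u
Mass defect Δm = 207.7161100 − 205.9745 = 1.7416100 u
E_B = 1.7416100 × 931.494 = 1622.30 MeV
Dividing by A = 206 gives 7.875 MeV per nucleon.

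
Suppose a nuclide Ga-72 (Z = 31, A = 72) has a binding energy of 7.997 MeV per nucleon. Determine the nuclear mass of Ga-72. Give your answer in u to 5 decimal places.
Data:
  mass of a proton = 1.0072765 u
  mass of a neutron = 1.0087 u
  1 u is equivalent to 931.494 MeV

Total binding energy = 72 × 7.997 = 575.784 MeV
Mass defect = 575.784 MeV / (931.494 MeV/u) = 0.6181296 u
Constituent mass = 31(1.0072765) + 41(1.0087) = 72.5822715 u
Nuclear mass = 72.5822715 − 0.6181296 = 71.9641419 u ≈ 71.96414 u (to 5 decimal places)

71.96414 u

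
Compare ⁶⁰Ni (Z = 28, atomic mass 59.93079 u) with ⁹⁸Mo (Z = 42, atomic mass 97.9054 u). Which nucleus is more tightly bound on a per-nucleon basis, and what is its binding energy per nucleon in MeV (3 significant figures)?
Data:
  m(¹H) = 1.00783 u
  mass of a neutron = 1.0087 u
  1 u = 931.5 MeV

⁶⁰Ni: Σm = 28(1.00783) + 32(1.0087) = 60.49764 u; Δm = 0.56685 u; E_B = 528.02 MeV; E_B/A = 8.800 MeV
⁹⁸Mo: Σm = 42(1.00783) + 56(1.0087) = 98.81606 u; Δm = 0.91066 u; E_B = 848.28 MeV; E_B/A = 8.656 MeV
⁶⁰Ni has the higher binding energy per nucleon, so it is the more tightly bound nucleus.

⁶⁰Ni; 8.80 MeV/nucleon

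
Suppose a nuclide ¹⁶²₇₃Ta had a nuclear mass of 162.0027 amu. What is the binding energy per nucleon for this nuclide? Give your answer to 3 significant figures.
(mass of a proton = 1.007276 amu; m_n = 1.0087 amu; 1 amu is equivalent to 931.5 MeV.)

With 73 protons and 89 neutrons (A = 162):
Mass of separated nucleons = 73(1.007276) + 89(1.0087) = 73.531148 + 89.7743 = 163.305448 amu
Mass defect Δm = 163.305448 − 162.0027 = 1.302748 amu
Binding energy = Δm·c² = 1.302748 × 931.5 MeV/amu = 1213.51 MeV
Per nucleon: 1213.51 / 162 = 7.491 MeV

7.49 MeV/nucleon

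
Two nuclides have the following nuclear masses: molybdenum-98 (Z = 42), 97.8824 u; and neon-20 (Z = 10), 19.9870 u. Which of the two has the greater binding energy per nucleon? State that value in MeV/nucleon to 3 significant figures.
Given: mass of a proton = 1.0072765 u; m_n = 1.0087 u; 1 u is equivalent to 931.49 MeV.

molybdenum-98; 8.65 MeV/nucleon

molybdenum-98: Σm = 42(1.0072765) + 56(1.0087) = 98.7928130 u; Δm = 0.9104130 u; E_B = 848.04 MeV; E_B/A = 8.653 MeV
neon-20: Σm = 10(1.0072765) + 10(1.0087) = 20.1597650 u; Δm = 0.1727650 u; E_B = 160.929 MeV; E_B/A = 8.046 MeV
molybdenum-98 has the higher binding energy per nucleon, so it is the more tightly bound nucleus.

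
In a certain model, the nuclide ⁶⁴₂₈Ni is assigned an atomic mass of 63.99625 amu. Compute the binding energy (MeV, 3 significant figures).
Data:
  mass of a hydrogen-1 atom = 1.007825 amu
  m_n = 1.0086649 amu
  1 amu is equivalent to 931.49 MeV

498 MeV

With 28 protons and 36 neutrons (A = 64):
Mass of separated nucleons = 28(1.007825) + 36(1.0086649) = 28.219100 + 36.3119364 = 64.5310364 amu
Mass defect Δm = 64.5310364 − 63.99625 = 0.5347864 amu
Binding energy = Δm·c² = 0.5347864 × 931.49 MeV/amu = 498.148 MeV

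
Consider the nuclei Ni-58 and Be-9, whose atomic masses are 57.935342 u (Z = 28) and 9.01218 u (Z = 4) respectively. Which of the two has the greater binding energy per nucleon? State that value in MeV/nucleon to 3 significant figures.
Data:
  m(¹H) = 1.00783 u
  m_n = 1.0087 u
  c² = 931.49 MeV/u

Ni-58: Σm = 28(1.00783) + 30(1.0087) = 58.48024 u; Δm = 0.544898 u; E_B = 507.57 MeV; E_B/A = 8.751 MeV
Be-9: Σm = 4(1.00783) + 5(1.0087) = 9.07482 u; Δm = 0.06264 u; E_B = 58.349 MeV; E_B/A = 6.483 MeV
Ni-58 has the higher binding energy per nucleon, so it is the more tightly bound nucleus.

Ni-58; 8.75 MeV/nucleon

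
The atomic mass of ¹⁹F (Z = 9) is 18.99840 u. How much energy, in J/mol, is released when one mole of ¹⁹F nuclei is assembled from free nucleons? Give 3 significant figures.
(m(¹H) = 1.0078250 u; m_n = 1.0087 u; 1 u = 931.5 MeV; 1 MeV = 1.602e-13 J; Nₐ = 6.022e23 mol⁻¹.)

With 9 protons and 10 neutrons (A = 19):
Total constituent mass: 9 × 1.0078250 + 10 × 1.0087 = 19.1574250 u
Δm = 19.1574250 − 18.99840 = 0.1590250 u
Converting to energy: 0.1590250 u × 931.5 MeV/u = 148.132 MeV
Per nucleus in joules: 148.132 MeV × 1.602e-13 J/MeV = 2.3731e-11 J
Per mole: 2.3731e-11 J × 6.022e23 mol⁻¹ = 1.4291e+13 J/mol

1.43e+13 J/mol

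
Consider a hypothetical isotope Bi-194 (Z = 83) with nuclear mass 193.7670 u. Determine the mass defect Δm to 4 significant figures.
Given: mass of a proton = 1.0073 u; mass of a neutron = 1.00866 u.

1.800 u

Mass of separated nucleons = 83(1.0073) + 111(1.00866) = 83.6059 + 111.96126 = 195.56716 u
The mass defect is 195.56716 − 193.7670 = 1.80016 u.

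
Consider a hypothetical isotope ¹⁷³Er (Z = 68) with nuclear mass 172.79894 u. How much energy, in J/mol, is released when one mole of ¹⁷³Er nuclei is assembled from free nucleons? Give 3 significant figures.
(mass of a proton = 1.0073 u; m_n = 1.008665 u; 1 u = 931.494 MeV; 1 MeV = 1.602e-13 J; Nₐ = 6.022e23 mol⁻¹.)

Z = 68, so N = A − Z = 173 − 68 = 105.
Σm = 68·m_p + 105·m_n = 68.4964 + 105.909825 = 174.406225 u
Δm = 174.406225 − 172.79894 = 1.607285 u
Converting to energy: 1.607285 u × 931.494 MeV/u = 1497.18 MeV
Per nucleus in joules: 1497.18 MeV × 1.602e-13 J/MeV = 2.3985e-10 J
Per mole: 2.3985e-10 J × 6.022e23 mol⁻¹ = 1.4444e+14 J/mol

1.44e+14 J/mol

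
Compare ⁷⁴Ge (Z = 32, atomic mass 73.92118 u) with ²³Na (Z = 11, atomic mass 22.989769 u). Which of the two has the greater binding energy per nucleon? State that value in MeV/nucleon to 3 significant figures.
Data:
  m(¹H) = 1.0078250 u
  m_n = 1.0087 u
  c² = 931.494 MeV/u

⁷⁴Ge; 8.74 MeV/nucleon

⁷⁴Ge: Σm = 32(1.0078250) + 42(1.0087) = 74.6158000 u; Δm = 0.6946200 u; E_B = 647.03 MeV; E_B/A = 8.744 MeV
²³Na: Σm = 11(1.0078250) + 12(1.0087) = 23.1904750 u; Δm = 0.2007060 u; E_B = 186.96 MeV; E_B/A = 8.129 MeV
⁷⁴Ge has the higher binding energy per nucleon, so it is the more tightly bound nucleus.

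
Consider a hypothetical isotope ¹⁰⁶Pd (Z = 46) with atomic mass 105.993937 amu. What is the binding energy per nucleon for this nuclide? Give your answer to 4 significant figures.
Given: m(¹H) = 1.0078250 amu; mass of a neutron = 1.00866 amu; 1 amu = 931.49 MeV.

The nucleus contains 46 protons and 106 − 46 = 60 neutrons.
Total constituent mass: 46 × 1.0078250 + 60 × 1.00866 = 106.8795500 amu
The mass defect is 106.8795500 − 105.993937 = 0.8856130 amu.
Binding energy = Δm·c² = 0.8856130 × 931.49 MeV/amu = 824.940 MeV
Per nucleon: 824.940 / 106 = 7.782 MeV

7.782 MeV/nucleon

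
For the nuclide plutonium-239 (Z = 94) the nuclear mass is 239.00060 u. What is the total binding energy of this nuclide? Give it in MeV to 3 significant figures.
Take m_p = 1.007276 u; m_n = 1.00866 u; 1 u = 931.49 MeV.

The nucleus contains 94 protons and 239 − 94 = 145 neutrons.
Mass of separated nucleons = 94(1.007276) + 145(1.00866) = 94.683944 + 146.25570 = 240.939644 u
Mass defect Δm = 240.939644 − 239.00060 = 1.939044 u
Converting to energy: 1.939044 u × 931.49 MeV/u = 1806.20 MeV

1810 MeV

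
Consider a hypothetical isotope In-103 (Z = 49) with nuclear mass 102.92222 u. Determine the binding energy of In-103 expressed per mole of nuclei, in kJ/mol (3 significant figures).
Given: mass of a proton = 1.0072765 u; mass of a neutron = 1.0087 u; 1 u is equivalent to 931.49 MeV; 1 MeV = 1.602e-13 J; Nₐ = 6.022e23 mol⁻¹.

8.12e+10 kJ/mol

The nucleus contains 49 protons and 103 − 49 = 54 neutrons.
Mass of separated nucleons = 49(1.0072765) + 54(1.0087) = 49.3565485 + 54.4698 = 103.8263485 u
Δm = 103.8263485 − 102.92222 = 0.9041285 u
Binding energy = Δm·c² = 0.9041285 × 931.49 MeV/u = 842.187 MeV
Per nucleus in joules: 842.187 MeV × 1.602e-13 J/MeV = 1.3492e-10 J
Per mole: 1.3492e-10 J × 6.022e23 mol⁻¹ = 8.1249e+13 J/mol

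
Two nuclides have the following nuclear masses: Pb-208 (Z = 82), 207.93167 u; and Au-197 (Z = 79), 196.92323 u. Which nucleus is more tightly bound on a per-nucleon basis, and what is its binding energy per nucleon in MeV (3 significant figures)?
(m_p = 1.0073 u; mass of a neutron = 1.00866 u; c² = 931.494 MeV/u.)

Pb-208: Σm = 82(1.0073) + 126(1.00866) = 209.68976 u; Δm = 1.75809 u; E_B = 1637.65 MeV; E_B/A = 7.873 MeV
Au-197: Σm = 79(1.0073) + 118(1.00866) = 198.59858 u; Δm = 1.67535 u; E_B = 1560.6 MeV; E_B/A = 7.922 MeV
Au-197 has the higher binding energy per nucleon, so it is the more tightly bound nucleus.

Au-197; 7.92 MeV/nucleon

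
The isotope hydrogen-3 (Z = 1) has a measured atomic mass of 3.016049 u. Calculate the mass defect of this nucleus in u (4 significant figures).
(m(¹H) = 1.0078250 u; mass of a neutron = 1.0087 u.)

0.009176 u

Total constituent mass: 1 × 1.0078250 + 2 × 1.0087 = 3.0252250 u
Δm = 3.0252250 − 3.016049 = 0.0091760 u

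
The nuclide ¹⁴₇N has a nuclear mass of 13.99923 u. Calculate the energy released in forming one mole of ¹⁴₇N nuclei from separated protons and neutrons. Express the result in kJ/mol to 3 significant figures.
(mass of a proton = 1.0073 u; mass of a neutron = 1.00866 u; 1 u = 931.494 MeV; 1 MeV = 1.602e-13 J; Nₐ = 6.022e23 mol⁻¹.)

Σm = 7·m_p + 7·m_n = 7.0511 + 7.06062 = 14.11172 u
Mass defect Δm = 14.11172 − 13.99923 = 0.11249 u
Converting to energy: 0.11249 u × 931.494 MeV/u = 104.784 MeV
Per nucleus in joules: 104.784 MeV × 1.602e-13 J/MeV = 1.6786e-11 J
Per mole: 1.6786e-11 J × 6.022e23 mol⁻¹ = 1.0109e+13 J/mol

1.01e+10 kJ/mol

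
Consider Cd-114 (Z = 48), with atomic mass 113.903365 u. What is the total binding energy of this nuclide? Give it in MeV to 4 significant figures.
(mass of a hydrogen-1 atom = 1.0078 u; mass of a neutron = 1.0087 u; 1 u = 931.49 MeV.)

Total constituent mass: 48 × 1.0078 + 66 × 1.0087 = 114.9486 u
Mass defect Δm = 114.9486 − 113.903365 = 1.045235 u
Converting to energy: 1.045235 u × 931.49 MeV/u = 973.626 MeV

973.6 MeV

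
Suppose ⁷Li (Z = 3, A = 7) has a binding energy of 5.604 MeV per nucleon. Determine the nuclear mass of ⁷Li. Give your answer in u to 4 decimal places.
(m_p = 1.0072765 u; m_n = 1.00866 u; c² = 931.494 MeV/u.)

7.0144 u

Total binding energy = 7 × 5.604 = 39.228 MeV
Mass defect = 39.228 MeV / (931.494 MeV/u) = 0.042113 u
Constituent mass = 3(1.0072765) + 4(1.00866) = 7.0564695 u
Nuclear mass = 7.0564695 − 0.042113 = 7.0143565 u ≈ 7.0144 u (to 4 decimal places)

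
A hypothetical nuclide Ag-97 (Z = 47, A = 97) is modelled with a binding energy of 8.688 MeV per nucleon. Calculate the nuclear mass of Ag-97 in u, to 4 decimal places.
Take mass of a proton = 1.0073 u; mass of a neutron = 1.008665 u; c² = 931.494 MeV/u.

Total binding energy = 97 × 8.688 = 842.736 MeV
Mass defect = 842.736 MeV / (931.494 MeV/u) = 0.904714 u
Constituent mass = 47(1.0073) + 50(1.008665) = 97.776350 u
Nuclear mass = 97.776350 − 0.904714 = 96.871636 u ≈ 96.8716 u (to 4 decimal places)

96.8716 u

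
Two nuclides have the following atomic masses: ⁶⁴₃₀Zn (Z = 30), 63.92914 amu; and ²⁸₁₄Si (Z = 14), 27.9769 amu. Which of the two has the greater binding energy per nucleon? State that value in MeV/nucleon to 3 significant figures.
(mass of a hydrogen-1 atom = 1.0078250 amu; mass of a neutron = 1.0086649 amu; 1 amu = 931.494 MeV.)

⁶⁴₃₀Zn: Σm = 30(1.0078250) + 34(1.0086649) = 64.5293566 amu; Δm = 0.6002166 amu; E_B = 559.10 MeV; E_B/A = 8.736 MeV
²⁸₁₄Si: Σm = 14(1.0078250) + 14(1.0086649) = 28.2308586 amu; Δm = 0.2539586 amu; E_B = 236.56 MeV; E_B/A = 8.449 MeV
⁶⁴₃₀Zn has the higher binding energy per nucleon, so it is the more tightly bound nucleus.

⁶⁴₃₀Zn; 8.74 MeV/nucleon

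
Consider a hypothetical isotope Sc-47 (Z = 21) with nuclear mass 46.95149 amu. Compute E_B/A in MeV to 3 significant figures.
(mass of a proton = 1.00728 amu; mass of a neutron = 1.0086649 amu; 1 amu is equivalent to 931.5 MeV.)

Z = 21, so N = A − Z = 47 − 21 = 26.
Total constituent mass: 21 × 1.00728 + 26 × 1.0086649 = 47.3781674 amu
The mass defect is 47.3781674 − 46.95149 = 0.4266774 amu.
Binding energy = Δm·c² = 0.4266774 × 931.5 MeV/amu = 397.450 MeV
BE/A = 397.450 MeV / 47 = 8.456 MeV/nucleon

8.46 MeV/nucleon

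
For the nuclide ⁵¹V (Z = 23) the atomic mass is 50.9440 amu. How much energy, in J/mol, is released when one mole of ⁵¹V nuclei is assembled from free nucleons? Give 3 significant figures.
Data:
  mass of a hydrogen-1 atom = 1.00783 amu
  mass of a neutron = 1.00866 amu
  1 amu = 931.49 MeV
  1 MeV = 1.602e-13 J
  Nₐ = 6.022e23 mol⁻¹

4.30e+13 J/mol

Total constituent mass: 23 × 1.00783 + 28 × 1.00866 = 51.42257 amu
Mass defect Δm = 51.42257 − 50.9440 = 0.47857 amu
E_B = 0.47857 × 931.49 = 445.783 MeV
Per nucleus in joules: 445.783 MeV × 1.602e-13 J/MeV = 7.1414e-11 J
Per mole: 7.1414e-11 J × 6.022e23 mol⁻¹ = 4.3006e+13 J/mol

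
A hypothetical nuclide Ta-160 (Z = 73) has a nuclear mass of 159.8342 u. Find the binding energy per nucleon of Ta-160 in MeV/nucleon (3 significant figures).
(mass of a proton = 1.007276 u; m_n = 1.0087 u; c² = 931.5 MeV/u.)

Σm = 73·m_p + 87·m_n = 73.531148 + 87.7569 = 161.288048 u
Mass defect Δm = 161.288048 − 159.8342 = 1.453848 u
E_B = 1.453848 × 931.5 = 1354.26 MeV
Dividing by A = 160 gives 8.464 MeV per nucleon.

8.46 MeV/nucleon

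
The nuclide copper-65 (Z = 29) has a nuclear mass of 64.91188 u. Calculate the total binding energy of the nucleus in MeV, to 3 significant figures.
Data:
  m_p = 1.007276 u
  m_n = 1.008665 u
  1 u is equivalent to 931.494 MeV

Total constituent mass: 29 × 1.007276 + 36 × 1.008665 = 65.522944 u
Mass defect Δm = 65.522944 − 64.91188 = 0.611064 u
Binding energy = Δm·c² = 0.611064 × 931.494 MeV/u = 569.202 MeV

569 MeV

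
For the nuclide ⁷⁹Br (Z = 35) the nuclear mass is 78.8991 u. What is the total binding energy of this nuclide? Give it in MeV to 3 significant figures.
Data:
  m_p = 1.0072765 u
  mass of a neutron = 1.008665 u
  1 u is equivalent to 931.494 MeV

686 MeV

Z = 35, so N = A − Z = 79 − 35 = 44.
Mass of separated nucleons = 35(1.0072765) + 44(1.008665) = 35.2546775 + 44.381260 = 79.6359375 u
Δm = 79.6359375 − 78.8991 = 0.7368375 u
Converting to energy: 0.7368375 u × 931.494 MeV/u = 686.360 MeV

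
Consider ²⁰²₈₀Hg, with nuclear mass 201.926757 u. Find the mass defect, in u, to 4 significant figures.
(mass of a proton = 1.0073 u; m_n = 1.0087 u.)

With 80 protons and 122 neutrons (A = 202):
Mass of separated nucleons = 80(1.0073) + 122(1.0087) = 80.5840 + 123.0614 = 203.6454 u
Mass defect Δm = 203.6454 − 201.926757 = 1.718643 u

1.719 u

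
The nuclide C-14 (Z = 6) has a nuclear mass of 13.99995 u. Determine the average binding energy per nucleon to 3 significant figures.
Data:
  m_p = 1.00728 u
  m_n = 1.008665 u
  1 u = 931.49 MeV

7.52 MeV/nucleon

With 6 protons and 8 neutrons (A = 14):
Mass of separated nucleons = 6(1.00728) + 8(1.008665) = 6.04368 + 8.069320 = 14.113000 u
Mass defect Δm = 14.113000 − 13.99995 = 0.113050 u
Binding energy = Δm·c² = 0.113050 × 931.49 MeV/u = 105.305 MeV
Per nucleon: 105.305 / 14 = 7.522 MeV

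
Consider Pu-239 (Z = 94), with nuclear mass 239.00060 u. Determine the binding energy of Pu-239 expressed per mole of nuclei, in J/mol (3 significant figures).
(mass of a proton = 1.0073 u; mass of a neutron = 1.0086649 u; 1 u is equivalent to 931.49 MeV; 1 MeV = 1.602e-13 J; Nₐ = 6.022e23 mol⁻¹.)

With 94 protons and 145 neutrons (A = 239):
Σm = 94·m_p + 145·m_n = 94.6862 + 146.2564105 = 240.9426105 u
Mass defect Δm = 240.9426105 − 239.00060 = 1.9420105 u
Binding energy = Δm·c² = 1.9420105 × 931.49 MeV/u = 1808.96 MeV
Per nucleus in joules: 1808.96 MeV × 1.602e-13 J/MeV = 2.8980e-10 J
Per mole: 2.8980e-10 J × 6.022e23 mol⁻¹ = 1.7452e+14 J/mol

1.75e+14 J/mol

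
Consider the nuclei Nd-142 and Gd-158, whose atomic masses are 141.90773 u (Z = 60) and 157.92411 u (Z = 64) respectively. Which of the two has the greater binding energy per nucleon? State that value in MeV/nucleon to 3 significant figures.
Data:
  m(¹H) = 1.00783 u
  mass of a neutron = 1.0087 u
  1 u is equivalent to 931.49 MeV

Nd-142; 8.37 MeV/nucleon

Nd-142: Σm = 60(1.00783) + 82(1.0087) = 143.18320 u; Δm = 1.27547 u; E_B = 1188.1 MeV; E_B/A = 8.367 MeV
Gd-158: Σm = 64(1.00783) + 94(1.0087) = 159.31892 u; Δm = 1.39481 u; E_B = 1299.3 MeV; E_B/A = 8.223 MeV
Nd-142 has the higher binding energy per nucleon, so it is the more tightly bound nucleus.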